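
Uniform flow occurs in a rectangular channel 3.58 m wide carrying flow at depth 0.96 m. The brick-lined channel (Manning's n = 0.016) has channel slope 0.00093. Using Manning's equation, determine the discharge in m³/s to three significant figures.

4.79 m³/s

A = b·y = 3.58 × 0.96 = 3.437 m²
P = b + 2y = 3.58 + 2×0.96 = 5.500 m
R = A/P = 3.437/5.500 = 0.6249 m
Q = (1/n)·A·R^(2/3)·S^(1/2) = (1/0.016) × 3.437 × 0.6249^(2/3) × 0.00093^(1/2) = 4.788 m³/s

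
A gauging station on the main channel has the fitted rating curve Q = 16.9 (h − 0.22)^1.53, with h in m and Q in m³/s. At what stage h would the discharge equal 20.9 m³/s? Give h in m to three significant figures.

1.37 m

h − h₀ = (Q/C)^(1/b) = (20.9/16.9)^(1/1.53) = 1.149 m
h = 0.22 + 1.149 = 1.369 m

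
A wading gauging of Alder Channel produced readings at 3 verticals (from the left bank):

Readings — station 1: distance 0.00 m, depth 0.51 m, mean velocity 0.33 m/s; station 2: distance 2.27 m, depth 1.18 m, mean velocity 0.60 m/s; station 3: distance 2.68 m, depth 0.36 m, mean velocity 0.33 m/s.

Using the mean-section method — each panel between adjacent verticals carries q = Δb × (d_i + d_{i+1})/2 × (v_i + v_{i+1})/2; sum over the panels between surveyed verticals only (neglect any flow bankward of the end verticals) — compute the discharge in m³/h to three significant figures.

3740 m³/h

Panel 1-2: Δb = 2.27 m, d̄ = (0.51+1.18)/2 = 0.845, v̄ = (0.33+0.60)/2 = 0.465 → q = 2.27×0.845×0.465 = 0.8919 m³/s
Panel 2-3: Δb = 0.41 m, d̄ = (1.18+0.36)/2 = 0.77, v̄ = (0.60+0.33)/2 = 0.465 → q = 0.41×0.77×0.465 = 0.1468 m³/s
Q = Σ q = 1.039 m³/s
= 1.039 × 3600 = 3739 m³/h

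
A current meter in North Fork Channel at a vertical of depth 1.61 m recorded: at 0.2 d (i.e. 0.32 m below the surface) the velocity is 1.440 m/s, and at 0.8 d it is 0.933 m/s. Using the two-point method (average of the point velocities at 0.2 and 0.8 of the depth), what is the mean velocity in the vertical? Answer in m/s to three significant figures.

v̄ = (1.440 + 0.933) / 2 = 1.187 m/s

1.19 m/s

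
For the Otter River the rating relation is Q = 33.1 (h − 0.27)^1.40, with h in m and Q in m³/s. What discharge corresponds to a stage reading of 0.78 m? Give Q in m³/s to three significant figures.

Q = 33.1 × (0.78 − 0.27)^1.40 = 33.1 × 0.51^1.40 = 12.90 m³/s

12.9 m³/s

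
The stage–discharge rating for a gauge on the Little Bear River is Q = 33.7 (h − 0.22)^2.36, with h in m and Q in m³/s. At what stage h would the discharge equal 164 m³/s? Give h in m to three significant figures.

h − h₀ = (Q/C)^(1/b) = (164/33.7)^(1/2.36) = 1.955 m
h = 0.22 + 1.955 = 2.175 m

2.18 m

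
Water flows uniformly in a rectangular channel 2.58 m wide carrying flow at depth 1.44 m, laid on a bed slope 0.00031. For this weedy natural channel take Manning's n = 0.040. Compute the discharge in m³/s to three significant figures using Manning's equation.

1.27 m³/s

A = b·y = 2.58 × 1.44 = 3.715 m²
P = b + 2y = 2.58 + 2×1.44 = 5.460 m
R = A/P = 3.715/5.460 = 0.6804 m
Q = (1/n)·A·R^(2/3)·S^(1/2) = (1/0.040) × 3.715 × 0.6804^(2/3) × 0.00031^(1/2) = 1.265 m³/s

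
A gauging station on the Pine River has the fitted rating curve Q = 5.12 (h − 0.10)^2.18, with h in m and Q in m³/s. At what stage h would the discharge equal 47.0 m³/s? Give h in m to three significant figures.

2.86 m

h − h₀ = (Q/C)^(1/b) = (47.0/5.12)^(1/2.18) = 2.765 m
h = 0.10 + 2.765 = 2.865 m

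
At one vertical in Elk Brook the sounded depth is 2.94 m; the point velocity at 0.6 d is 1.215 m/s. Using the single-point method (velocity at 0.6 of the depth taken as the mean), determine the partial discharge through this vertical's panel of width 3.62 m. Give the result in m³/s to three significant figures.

v̄ = v₀.₆ = 1.215 m/s
q = v̄ × d × w = 1.215 × 2.94 × 3.62 = 12.93 m³/s

12.9 m³/s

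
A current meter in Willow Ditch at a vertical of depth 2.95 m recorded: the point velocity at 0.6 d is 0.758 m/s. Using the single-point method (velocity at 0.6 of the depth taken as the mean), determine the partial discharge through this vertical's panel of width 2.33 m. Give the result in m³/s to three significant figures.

v̄ = v₀.₆ = 0.758 m/s
q = v̄ × d × w = 0.7580 × 2.95 × 2.33 = 5.210 m³/s

5.21 m³/s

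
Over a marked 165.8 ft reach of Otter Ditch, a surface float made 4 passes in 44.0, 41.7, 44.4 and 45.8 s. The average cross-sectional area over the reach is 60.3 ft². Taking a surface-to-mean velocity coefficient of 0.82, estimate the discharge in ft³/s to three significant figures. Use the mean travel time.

186 ft³/s

t̄ = (44.0 + 41.7 + 44.4 + 45.8) / 4 = 43.975 s
v_surface = L / t̄ = 165.8 / 43.975 = 3.770 ft/s
v_mean = 0.82 × 3.770 = 3.092 ft/s
Q = A × v_mean = 60.3 × 3.092 = 186.4 ft³/s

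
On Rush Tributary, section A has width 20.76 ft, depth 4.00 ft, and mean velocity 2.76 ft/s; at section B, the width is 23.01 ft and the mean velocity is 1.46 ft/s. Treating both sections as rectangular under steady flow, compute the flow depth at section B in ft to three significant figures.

6.82 ft

Q = A₁V₁ = (20.76×4.00) × 2.76 = 229.2 ft³/s
d₂ = Q/(b₂ V₂) = 229.2/(23.01×1.46) = 6.822 ft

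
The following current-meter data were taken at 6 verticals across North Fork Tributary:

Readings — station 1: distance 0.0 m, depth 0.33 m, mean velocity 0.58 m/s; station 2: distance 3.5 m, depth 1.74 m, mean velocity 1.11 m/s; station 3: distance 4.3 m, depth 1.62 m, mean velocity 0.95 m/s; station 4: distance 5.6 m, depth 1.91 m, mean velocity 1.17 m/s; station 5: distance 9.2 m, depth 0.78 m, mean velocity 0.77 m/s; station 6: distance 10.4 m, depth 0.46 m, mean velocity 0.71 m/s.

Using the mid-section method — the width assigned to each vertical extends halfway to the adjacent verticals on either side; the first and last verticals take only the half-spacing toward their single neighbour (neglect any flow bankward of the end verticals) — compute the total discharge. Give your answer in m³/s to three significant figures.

w_1 = (3.5 − 0.0)/2 = 1.75 m; q_1 = 0.58 × 0.33 × 1.75 = 0.3350 m³/s
w_2 = (4.3 − 0.0)/2 = 2.15 m; q_2 = 1.11 × 1.74 × 2.15 = 4.153 m³/s
w_3 = (5.6 − 3.5)/2 = 1.05 m; q_3 = 0.95 × 1.62 × 1.05 = 1.616 m³/s
w_4 = (9.2 − 4.3)/2 = 2.45 m; q_4 = 1.17 × 1.91 × 2.45 = 5.475 m³/s
w_5 = (10.4 − 5.6)/2 = 2.4 m; q_5 = 0.77 × 0.78 × 2.4 = 1.441 m³/s
w_6 = (10.4 − 9.2)/2 = 0.6 m; q_6 = 0.71 × 0.46 × 0.6 = 0.1960 m³/s
Q = Σ qᵢ = 13.22 m³/s

13.2 m³/s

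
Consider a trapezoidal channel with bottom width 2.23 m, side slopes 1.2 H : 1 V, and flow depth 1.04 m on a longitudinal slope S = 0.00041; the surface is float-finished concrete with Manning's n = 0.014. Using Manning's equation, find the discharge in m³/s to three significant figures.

A = (b + z·y)·y = (2.23 + 1.2×1.04)×1.04 = 3.617 m²
P = b + 2y√(1+z²) = 2.23 + 2×1.04×√(1+1.2²) = 5.479 m
R = A/P = 3.617/5.479 = 0.6602 m
Q = (1/n)·A·R^(2/3)·S^(1/2) = (1/0.014) × 3.617 × 0.6602^(2/3) × 0.00041^(1/2) = 3.966 m³/s

3.97 m³/s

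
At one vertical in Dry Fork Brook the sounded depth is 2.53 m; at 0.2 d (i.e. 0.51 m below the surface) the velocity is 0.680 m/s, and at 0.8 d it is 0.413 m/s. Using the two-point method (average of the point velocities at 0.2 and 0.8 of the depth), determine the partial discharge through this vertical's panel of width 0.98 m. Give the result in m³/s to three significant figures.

v̄ = (0.680 + 0.413) / 2 = 0.5465 m/s
q = v̄ × d × w = 0.5465 × 2.53 × 0.98 = 1.355 m³/s

1.35 m³/s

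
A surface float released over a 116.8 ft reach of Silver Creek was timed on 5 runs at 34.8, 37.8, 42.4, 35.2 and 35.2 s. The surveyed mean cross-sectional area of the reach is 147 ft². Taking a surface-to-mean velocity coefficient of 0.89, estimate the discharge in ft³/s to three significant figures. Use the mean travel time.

t̄ = (34.8 + 37.8 + 42.4 + 35.2 + 35.2) / 5 = 37.08 s
v_surface = L / t̄ = 116.8 / 37.08 = 3.150 ft/s
v_mean = 0.89 × 3.150 = 2.803 ft/s
Q = A × v_mean = 147 × 2.803 = 412.1 ft³/s

412 ft³/s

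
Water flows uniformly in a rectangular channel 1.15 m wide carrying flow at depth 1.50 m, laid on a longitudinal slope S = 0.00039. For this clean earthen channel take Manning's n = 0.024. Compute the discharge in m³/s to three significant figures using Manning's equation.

0.791 m³/s

A = b·y = 1.15 × 1.50 = 1.725 m²
P = b + 2y = 1.15 + 2×1.50 = 4.150 m
R = A/P = 1.725/4.150 = 0.4157 m
Q = (1/n)·A·R^(2/3)·S^(1/2) = (1/0.024) × 1.725 × 0.4157^(2/3) × 0.00039^(1/2) = 0.7906 m³/s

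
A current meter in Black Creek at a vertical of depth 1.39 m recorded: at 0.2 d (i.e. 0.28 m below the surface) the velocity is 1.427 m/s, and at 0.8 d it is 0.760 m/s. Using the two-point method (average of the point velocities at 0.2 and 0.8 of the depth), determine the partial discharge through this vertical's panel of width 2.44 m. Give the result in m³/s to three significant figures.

v̄ = (1.427 + 0.760) / 2 = 1.094 m/s
q = v̄ × d × w = 1.094 × 1.39 × 2.44 = 3.709 m³/s

3.71 m³/s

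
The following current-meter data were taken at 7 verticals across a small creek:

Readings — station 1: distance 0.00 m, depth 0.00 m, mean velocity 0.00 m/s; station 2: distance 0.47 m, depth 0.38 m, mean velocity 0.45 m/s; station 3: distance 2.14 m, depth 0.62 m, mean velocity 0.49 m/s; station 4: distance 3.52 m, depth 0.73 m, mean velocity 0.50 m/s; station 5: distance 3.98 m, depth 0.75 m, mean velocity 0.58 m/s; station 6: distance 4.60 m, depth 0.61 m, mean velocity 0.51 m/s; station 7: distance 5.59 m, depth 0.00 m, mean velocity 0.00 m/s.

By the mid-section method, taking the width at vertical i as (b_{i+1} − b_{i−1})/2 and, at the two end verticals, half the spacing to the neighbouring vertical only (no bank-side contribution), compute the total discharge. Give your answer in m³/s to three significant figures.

w_2 = (2.14 − 0.00)/2 = 1.07 m; q_2 = 0.45 × 0.38 × 1.07 = 0.1830 m³/s
w_3 = (3.52 − 0.47)/2 = 1.525 m; q_3 = 0.49 × 0.62 × 1.525 = 0.4633 m³/s
w_4 = (3.98 − 2.14)/2 = 0.92 m; q_4 = 0.50 × 0.73 × 0.92 = 0.3358 m³/s
w_5 = (4.60 − 3.52)/2 = 0.54 m; q_5 = 0.58 × 0.75 × 0.54 = 0.2349 m³/s
w_6 = (5.59 − 3.98)/2 = 0.805 m; q_6 = 0.51 × 0.61 × 0.805 = 0.2504 m³/s
Stations 1, 7 contribute zero (depth or velocity is 0).
Q = Σ qᵢ = 1.467 m³/s

1.47 m³/s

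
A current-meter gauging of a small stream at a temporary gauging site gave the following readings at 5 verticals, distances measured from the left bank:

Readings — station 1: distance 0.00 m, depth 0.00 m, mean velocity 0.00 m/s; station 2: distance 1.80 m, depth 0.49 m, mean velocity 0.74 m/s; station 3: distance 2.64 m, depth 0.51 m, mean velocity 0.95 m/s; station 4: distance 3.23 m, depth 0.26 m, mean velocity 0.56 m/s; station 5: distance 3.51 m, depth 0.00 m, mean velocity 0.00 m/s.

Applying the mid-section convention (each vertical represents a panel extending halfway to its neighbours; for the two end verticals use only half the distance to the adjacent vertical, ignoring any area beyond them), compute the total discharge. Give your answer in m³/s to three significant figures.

0.888 m³/s

w_2 = (2.64 − 0.00)/2 = 1.32 m; q_2 = 0.74 × 0.49 × 1.32 = 0.4786 m³/s
w_3 = (3.23 − 1.80)/2 = 0.715 m; q_3 = 0.95 × 0.51 × 0.715 = 0.3464 m³/s
w_4 = (3.51 − 2.64)/2 = 0.435 m; q_4 = 0.56 × 0.26 × 0.435 = 0.06334 m³/s
Stations 1, 5 contribute zero (depth or velocity is 0).
Q = Σ qᵢ = 0.8884 m³/s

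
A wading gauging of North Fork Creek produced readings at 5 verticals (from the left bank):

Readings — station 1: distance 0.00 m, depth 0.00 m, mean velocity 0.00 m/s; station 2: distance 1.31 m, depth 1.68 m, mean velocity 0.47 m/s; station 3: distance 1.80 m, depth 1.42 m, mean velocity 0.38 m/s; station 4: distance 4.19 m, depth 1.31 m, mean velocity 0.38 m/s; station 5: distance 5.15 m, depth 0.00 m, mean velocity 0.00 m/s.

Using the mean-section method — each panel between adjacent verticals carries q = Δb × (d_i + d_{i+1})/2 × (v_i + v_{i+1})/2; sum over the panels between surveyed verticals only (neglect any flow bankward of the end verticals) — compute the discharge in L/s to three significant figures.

Panel 1-2: Δb = 1.31 m, d̄ = (0.00+1.68)/2 = 0.84, v̄ = (0.00+0.47)/2 = 0.235 → q = 1.31×0.84×0.235 = 0.2586 m³/s
Panel 2-3: Δb = 0.49 m, d̄ = (1.68+1.42)/2 = 1.55, v̄ = (0.47+0.38)/2 = 0.425 → q = 0.49×1.55×0.425 = 0.3228 m³/s
Panel 3-4: Δb = 2.39 m, d̄ = (1.42+1.31)/2 = 1.365, v̄ = (0.38+0.38)/2 = 0.38 → q = 2.39×1.365×0.38 = 1.240 m³/s
Panel 4-5: Δb = 0.96 m, d̄ = (1.31+0.00)/2 = 0.655, v̄ = (0.38+0.00)/2 = 0.19 → q = 0.96×0.655×0.19 = 0.1195 m³/s
Q = Σ q = 1.941 m³/s
= 1.941 × 1000 = 1941 L/s

1940 L/s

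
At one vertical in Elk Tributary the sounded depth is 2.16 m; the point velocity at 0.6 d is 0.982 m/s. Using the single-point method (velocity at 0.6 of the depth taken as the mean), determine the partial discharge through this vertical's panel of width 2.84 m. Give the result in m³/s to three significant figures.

v̄ = v₀.₆ = 0.982 m/s
q = v̄ × d × w = 0.9820 × 2.16 × 2.84 = 6.024 m³/s

6.02 m³/s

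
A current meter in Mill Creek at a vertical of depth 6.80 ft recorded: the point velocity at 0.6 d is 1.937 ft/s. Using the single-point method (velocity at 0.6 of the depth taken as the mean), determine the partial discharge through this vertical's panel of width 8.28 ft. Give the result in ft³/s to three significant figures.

109 ft³/s

v̄ = v₀.₆ = 1.937 ft/s
q = v̄ × d × w = 1.937 × 6.80 × 8.28 = 109.1 ft³/s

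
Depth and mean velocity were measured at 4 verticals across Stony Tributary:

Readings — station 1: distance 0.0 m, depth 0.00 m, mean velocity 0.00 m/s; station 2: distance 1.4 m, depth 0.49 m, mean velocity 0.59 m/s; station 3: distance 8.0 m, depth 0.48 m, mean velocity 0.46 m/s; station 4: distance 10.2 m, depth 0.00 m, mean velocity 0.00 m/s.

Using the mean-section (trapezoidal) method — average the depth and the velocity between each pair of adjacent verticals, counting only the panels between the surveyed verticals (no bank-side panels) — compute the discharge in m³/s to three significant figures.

Panel 1-2: Δb = 1.4 m, d̄ = (0.00+0.49)/2 = 0.245, v̄ = (0.00+0.59)/2 = 0.295 → q = 1.4×0.245×0.295 = 0.1012 m³/s
Panel 2-3: Δb = 6.6 m, d̄ = (0.49+0.48)/2 = 0.485, v̄ = (0.59+0.46)/2 = 0.525 → q = 6.6×0.485×0.525 = 1.681 m³/s
Panel 3-4: Δb = 2.2 m, d̄ = (0.48+0.00)/2 = 0.24, v̄ = (0.46+0.00)/2 = 0.23 → q = 2.2×0.24×0.23 = 0.1214 m³/s
Q = Σ q = 1.903 m³/s

1.90 m³/s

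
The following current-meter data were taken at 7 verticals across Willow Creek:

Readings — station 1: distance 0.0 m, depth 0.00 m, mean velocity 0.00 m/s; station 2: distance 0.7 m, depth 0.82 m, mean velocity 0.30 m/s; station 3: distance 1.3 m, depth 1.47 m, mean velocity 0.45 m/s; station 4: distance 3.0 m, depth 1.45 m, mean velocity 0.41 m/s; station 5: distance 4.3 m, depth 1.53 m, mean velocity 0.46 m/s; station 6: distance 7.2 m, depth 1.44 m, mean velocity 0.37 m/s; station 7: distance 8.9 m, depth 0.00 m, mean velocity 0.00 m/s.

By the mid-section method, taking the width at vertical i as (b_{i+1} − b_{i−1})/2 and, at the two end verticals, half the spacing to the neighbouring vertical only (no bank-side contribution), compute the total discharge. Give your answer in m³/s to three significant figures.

w_2 = (1.3 − 0.0)/2 = 0.65 m; q_2 = 0.30 × 0.82 × 0.65 = 0.1599 m³/s
w_3 = (3.0 − 0.7)/2 = 1.15 m; q_3 = 0.45 × 1.47 × 1.15 = 0.7607 m³/s
w_4 = (4.3 − 1.3)/2 = 1.5 m; q_4 = 0.41 × 1.45 × 1.5 = 0.8918 m³/s
w_5 = (7.2 − 3.0)/2 = 2.1 m; q_5 = 0.46 × 1.53 × 2.1 = 1.478 m³/s
w_6 = (8.9 − 4.3)/2 = 2.3 m; q_6 = 0.37 × 1.44 × 2.3 = 1.225 m³/s
Stations 1, 7 contribute zero (depth or velocity is 0).
Q = Σ qᵢ = 4.516 m³/s

4.52 m³/s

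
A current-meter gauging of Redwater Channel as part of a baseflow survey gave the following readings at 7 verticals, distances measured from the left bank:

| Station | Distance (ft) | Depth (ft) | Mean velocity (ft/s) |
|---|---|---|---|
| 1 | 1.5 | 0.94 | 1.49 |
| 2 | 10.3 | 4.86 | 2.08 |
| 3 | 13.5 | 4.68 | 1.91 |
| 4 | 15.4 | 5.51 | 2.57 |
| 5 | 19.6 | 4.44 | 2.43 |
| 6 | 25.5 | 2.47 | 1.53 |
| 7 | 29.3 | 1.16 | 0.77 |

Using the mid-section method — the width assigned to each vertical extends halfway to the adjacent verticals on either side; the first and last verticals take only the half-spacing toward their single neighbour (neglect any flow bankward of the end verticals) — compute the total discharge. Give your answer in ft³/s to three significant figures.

w_1 = (10.3 − 1.5)/2 = 4.4 ft; q_1 = 1.49 × 0.94 × 4.4 = 6.163 ft³/s
w_2 = (13.5 − 1.5)/2 = 6 ft; q_2 = 2.08 × 4.86 × 6 = 60.65 ft³/s
w_3 = (15.4 − 10.3)/2 = 2.55 ft; q_3 = 1.91 × 4.68 × 2.55 = 22.79 ft³/s
w_4 = (19.6 − 13.5)/2 = 3.05 ft; q_4 = 2.57 × 5.51 × 3.05 = 43.19 ft³/s
w_5 = (25.5 − 15.4)/2 = 5.05 ft; q_5 = 2.43 × 4.44 × 5.05 = 54.49 ft³/s
w_6 = (29.3 − 19.6)/2 = 4.85 ft; q_6 = 1.53 × 2.47 × 4.85 = 18.33 ft³/s
w_7 = (29.3 − 25.5)/2 = 1.9 ft; q_7 = 0.77 × 1.16 × 1.9 = 1.697 ft³/s
Q = Σ qᵢ = 207.3 ft³/s

207 ft³/s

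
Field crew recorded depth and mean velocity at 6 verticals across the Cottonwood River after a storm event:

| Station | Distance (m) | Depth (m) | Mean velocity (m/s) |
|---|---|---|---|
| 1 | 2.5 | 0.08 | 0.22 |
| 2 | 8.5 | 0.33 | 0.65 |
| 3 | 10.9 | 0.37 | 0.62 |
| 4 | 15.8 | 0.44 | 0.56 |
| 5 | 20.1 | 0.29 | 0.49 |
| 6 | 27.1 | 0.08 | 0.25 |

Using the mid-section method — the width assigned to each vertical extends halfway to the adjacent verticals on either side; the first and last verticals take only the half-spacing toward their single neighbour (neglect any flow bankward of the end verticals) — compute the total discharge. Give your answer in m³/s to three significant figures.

3.80 m³/s

w_1 = (8.5 − 2.5)/2 = 3 m; q_1 = 0.22 × 0.08 × 3 = 0.05280 m³/s
w_2 = (10.9 − 2.5)/2 = 4.2 m; q_2 = 0.65 × 0.33 × 4.2 = 0.9009 m³/s
w_3 = (15.8 − 8.5)/2 = 3.65 m; q_3 = 0.62 × 0.37 × 3.65 = 0.8373 m³/s
w_4 = (20.1 − 10.9)/2 = 4.6 m; q_4 = 0.56 × 0.44 × 4.6 = 1.133 m³/s
w_5 = (27.1 − 15.8)/2 = 5.65 m; q_5 = 0.49 × 0.29 × 5.65 = 0.8029 m³/s
w_6 = (27.1 − 20.1)/2 = 3.5 m; q_6 = 0.25 × 0.08 × 3.5 = 0.07000 m³/s
Q = Σ qᵢ = 3.797 m³/s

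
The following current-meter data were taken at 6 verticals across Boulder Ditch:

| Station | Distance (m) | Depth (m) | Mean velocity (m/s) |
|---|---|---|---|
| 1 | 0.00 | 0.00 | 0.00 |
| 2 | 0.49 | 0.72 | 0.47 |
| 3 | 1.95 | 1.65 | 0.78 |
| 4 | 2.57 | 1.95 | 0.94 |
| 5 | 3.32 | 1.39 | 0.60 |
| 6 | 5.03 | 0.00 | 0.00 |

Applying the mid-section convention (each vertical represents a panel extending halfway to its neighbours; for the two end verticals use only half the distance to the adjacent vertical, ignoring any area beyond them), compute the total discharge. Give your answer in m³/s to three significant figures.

w_2 = (1.95 − 0.00)/2 = 0.975 m; q_2 = 0.47 × 0.72 × 0.975 = 0.3299 m³/s
w_3 = (2.57 − 0.49)/2 = 1.04 m; q_3 = 0.78 × 1.65 × 1.04 = 1.338 m³/s
w_4 = (3.32 − 1.95)/2 = 0.685 m; q_4 = 0.94 × 1.95 × 0.685 = 1.256 m³/s
w_5 = (5.03 − 2.57)/2 = 1.23 m; q_5 = 0.60 × 1.39 × 1.23 = 1.026 m³/s
Stations 1, 6 contribute zero (depth or velocity is 0).
Q = Σ qᵢ = 3.950 m³/s

3.95 m³/s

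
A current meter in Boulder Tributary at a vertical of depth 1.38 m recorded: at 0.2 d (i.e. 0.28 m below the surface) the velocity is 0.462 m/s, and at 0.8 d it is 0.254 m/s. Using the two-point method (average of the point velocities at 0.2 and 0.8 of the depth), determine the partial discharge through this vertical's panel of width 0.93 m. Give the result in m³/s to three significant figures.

0.459 m³/s

v̄ = (0.462 + 0.254) / 2 = 0.3580 m/s
q = v̄ × d × w = 0.3580 × 1.38 × 0.93 = 0.4595 m³/s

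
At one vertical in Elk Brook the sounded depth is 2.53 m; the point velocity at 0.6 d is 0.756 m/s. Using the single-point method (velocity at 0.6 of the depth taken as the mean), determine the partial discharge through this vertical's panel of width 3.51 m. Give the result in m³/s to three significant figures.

v̄ = v₀.₆ = 0.756 m/s
q = v̄ × d × w = 0.7560 × 2.53 × 3.51 = 6.714 m³/s

6.71 m³/s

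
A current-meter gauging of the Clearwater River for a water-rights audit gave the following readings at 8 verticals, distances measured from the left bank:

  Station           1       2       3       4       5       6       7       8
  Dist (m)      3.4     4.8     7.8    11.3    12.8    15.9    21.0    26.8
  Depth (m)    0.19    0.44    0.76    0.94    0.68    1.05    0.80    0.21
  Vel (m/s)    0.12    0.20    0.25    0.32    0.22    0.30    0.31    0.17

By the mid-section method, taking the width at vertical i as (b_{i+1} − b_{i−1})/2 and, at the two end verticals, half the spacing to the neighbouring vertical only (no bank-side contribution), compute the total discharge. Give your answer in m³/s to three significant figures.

4.67 m³/s

w_1 = (4.8 − 3.4)/2 = 0.7 m; q_1 = 0.12 × 0.19 × 0.7 = 0.01596 m³/s
w_2 = (7.8 − 3.4)/2 = 2.2 m; q_2 = 0.20 × 0.44 × 2.2 = 0.1936 m³/s
w_3 = (11.3 − 4.8)/2 = 3.25 m; q_3 = 0.25 × 0.76 × 3.25 = 0.6175 m³/s
w_4 = (12.8 − 7.8)/2 = 2.5 m; q_4 = 0.32 × 0.94 × 2.5 = 0.7520 m³/s
w_5 = (15.9 − 11.3)/2 = 2.3 m; q_5 = 0.22 × 0.68 × 2.3 = 0.3441 m³/s
w_6 = (21.0 − 12.8)/2 = 4.1 m; q_6 = 0.30 × 1.05 × 4.1 = 1.292 m³/s
w_7 = (26.8 − 15.9)/2 = 5.45 m; q_7 = 0.31 × 0.80 × 5.45 = 1.352 m³/s
w_8 = (26.8 − 21.0)/2 = 2.9 m; q_8 = 0.17 × 0.21 × 2.9 = 0.1035 m³/s
Q = Σ qᵢ = 4.670 m³/s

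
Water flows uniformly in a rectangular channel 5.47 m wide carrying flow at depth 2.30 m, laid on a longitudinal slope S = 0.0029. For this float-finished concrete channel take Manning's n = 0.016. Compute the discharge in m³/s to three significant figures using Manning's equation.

A = b·y = 5.47 × 2.30 = 12.58 m²
P = b + 2y = 5.47 + 2×2.30 = 10.07 m
R = A/P = 12.58/10.07 = 1.249 m
Q = (1/n)·A·R^(2/3)·S^(1/2) = (1/0.016) × 12.58 × 1.249^(2/3) × 0.0029^(1/2) = 49.12 m³/s

49.1 m³/s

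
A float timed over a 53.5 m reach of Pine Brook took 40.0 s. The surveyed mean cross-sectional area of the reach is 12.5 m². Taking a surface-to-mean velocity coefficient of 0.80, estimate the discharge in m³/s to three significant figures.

v_surface = L / t̄ = 53.5 / 40 = 1.338 m/s
v_mean = 0.80 × 1.338 = 1.070 m/s
Q = A × v_mean = 12.5 × 1.070 = 13.38 m³/s

13.4 m³/s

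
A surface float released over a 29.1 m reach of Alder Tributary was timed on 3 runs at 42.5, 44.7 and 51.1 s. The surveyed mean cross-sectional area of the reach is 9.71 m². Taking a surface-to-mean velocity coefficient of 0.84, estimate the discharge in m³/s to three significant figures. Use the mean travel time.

t̄ = (42.5 + 44.7 + 51.1) / 3 = 46.1 s
v_surface = L / t̄ = 29.1 / 46.1 = 0.6312 m/s
v_mean = 0.84 × 0.6312 = 0.5302 m/s
Q = A × v_mean = 9.71 × 0.5302 = 5.149 m³/s

5.15 m³/s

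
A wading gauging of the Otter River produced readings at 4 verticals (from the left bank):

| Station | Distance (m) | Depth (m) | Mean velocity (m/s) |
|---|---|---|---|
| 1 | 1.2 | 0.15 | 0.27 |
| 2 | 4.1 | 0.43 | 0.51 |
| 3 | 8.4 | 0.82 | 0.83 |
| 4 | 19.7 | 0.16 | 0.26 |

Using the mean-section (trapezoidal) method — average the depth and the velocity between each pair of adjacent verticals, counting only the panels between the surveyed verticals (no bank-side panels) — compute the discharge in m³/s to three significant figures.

Panel 1-2: Δb = 2.9 m, d̄ = (0.15+0.43)/2 = 0.29, v̄ = (0.27+0.51)/2 = 0.39 → q = 2.9×0.29×0.39 = 0.3280 m³/s
Panel 2-3: Δb = 4.3 m, d̄ = (0.43+0.82)/2 = 0.625, v̄ = (0.51+0.83)/2 = 0.67 → q = 4.3×0.625×0.67 = 1.801 m³/s
Panel 3-4: Δb = 11.3 m, d̄ = (0.82+0.16)/2 = 0.49, v̄ = (0.83+0.26)/2 = 0.545 → q = 11.3×0.49×0.545 = 3.018 m³/s
Q = Σ q = 5.146 m³/s

5.15 m³/s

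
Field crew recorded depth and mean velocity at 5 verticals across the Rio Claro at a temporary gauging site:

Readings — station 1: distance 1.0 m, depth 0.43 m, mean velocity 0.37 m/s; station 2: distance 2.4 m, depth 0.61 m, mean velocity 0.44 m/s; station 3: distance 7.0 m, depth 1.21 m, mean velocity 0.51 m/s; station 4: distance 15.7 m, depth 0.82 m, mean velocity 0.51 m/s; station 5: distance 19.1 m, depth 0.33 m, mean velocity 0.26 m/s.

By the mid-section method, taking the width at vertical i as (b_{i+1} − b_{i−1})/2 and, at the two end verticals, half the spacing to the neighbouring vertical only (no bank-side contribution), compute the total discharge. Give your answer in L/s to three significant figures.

7700 L/s

w_1 = (2.4 − 1.0)/2 = 0.7 m; q_1 = 0.37 × 0.43 × 0.7 = 0.1114 m³/s
w_2 = (7.0 − 1.0)/2 = 3 m; q_2 = 0.44 × 0.61 × 3 = 0.8052 m³/s
w_3 = (15.7 − 2.4)/2 = 6.65 m; q_3 = 0.51 × 1.21 × 6.65 = 4.104 m³/s
w_4 = (19.1 − 7.0)/2 = 6.05 m; q_4 = 0.51 × 0.82 × 6.05 = 2.530 m³/s
w_5 = (19.1 − 15.7)/2 = 1.7 m; q_5 = 0.26 × 0.33 × 1.7 = 0.1459 m³/s
Q = Σ qᵢ = 7.696 m³/s
= 7.696 × 1000 = 7696 L/s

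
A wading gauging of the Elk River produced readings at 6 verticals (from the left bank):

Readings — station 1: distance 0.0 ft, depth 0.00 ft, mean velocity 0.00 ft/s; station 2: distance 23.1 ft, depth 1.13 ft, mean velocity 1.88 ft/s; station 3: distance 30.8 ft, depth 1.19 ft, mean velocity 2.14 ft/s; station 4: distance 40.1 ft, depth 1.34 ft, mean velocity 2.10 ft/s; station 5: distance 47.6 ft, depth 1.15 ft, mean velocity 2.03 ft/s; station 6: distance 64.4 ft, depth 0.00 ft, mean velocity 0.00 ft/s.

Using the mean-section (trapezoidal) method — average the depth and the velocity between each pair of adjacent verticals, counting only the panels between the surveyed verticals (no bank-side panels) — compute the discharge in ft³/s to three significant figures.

Panel 1-2: Δb = 23.1 ft, d̄ = (0.00+1.13)/2 = 0.565, v̄ = (0.00+1.88)/2 = 0.94 → q = 23.1×0.565×0.94 = 12.27 ft³/s
Panel 2-3: Δb = 7.7 ft, d̄ = (1.13+1.19)/2 = 1.16, v̄ = (1.88+2.14)/2 = 2.01 → q = 7.7×1.16×2.01 = 17.95 ft³/s
Panel 3-4: Δb = 9.3 ft, d̄ = (1.19+1.34)/2 = 1.265, v̄ = (2.14+2.10)/2 = 2.12 → q = 9.3×1.265×2.12 = 24.94 ft³/s
Panel 4-5: Δb = 7.5 ft, d̄ = (1.34+1.15)/2 = 1.245, v̄ = (2.10+2.03)/2 = 2.065 → q = 7.5×1.245×2.065 = 19.28 ft³/s
Panel 5-6: Δb = 16.8 ft, d̄ = (1.15+0.00)/2 = 0.575, v̄ = (2.03+0.00)/2 = 1.015 → q = 16.8×0.575×1.015 = 9.805 ft³/s
Q = Σ q = 84.25 ft³/s

84.2 ft³/s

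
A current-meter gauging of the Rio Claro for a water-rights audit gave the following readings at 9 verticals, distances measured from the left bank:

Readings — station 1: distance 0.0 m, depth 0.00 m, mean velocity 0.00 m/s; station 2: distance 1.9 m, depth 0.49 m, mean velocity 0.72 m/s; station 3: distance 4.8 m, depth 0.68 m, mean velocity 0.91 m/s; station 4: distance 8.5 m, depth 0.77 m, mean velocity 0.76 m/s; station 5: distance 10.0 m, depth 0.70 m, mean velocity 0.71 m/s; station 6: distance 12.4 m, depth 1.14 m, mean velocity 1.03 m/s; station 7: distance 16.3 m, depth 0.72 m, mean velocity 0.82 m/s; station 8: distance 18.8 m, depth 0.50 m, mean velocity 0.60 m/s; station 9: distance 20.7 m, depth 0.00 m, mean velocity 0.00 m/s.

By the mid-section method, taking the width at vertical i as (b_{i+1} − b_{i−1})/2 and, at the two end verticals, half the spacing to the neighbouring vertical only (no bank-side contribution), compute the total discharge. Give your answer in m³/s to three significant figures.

w_2 = (4.8 − 0.0)/2 = 2.4 m; q_2 = 0.72 × 0.49 × 2.4 = 0.8467 m³/s
w_3 = (8.5 − 1.9)/2 = 3.3 m; q_3 = 0.91 × 0.68 × 3.3 = 2.042 m³/s
w_4 = (10.0 − 4.8)/2 = 2.6 m; q_4 = 0.76 × 0.77 × 2.6 = 1.522 m³/s
w_5 = (12.4 − 8.5)/2 = 1.95 m; q_5 = 0.71 × 0.70 × 1.95 = 0.9692 m³/s
w_6 = (16.3 − 10.0)/2 = 3.15 m; q_6 = 1.03 × 1.14 × 3.15 = 3.699 m³/s
w_7 = (18.8 − 12.4)/2 = 3.2 m; q_7 = 0.82 × 0.72 × 3.2 = 1.889 m³/s
w_8 = (20.7 − 16.3)/2 = 2.2 m; q_8 = 0.60 × 0.50 × 2.2 = 0.6600 m³/s
Stations 1, 9 contribute zero (depth or velocity is 0).
Q = Σ qᵢ = 11.63 m³/s

11.6 m³/s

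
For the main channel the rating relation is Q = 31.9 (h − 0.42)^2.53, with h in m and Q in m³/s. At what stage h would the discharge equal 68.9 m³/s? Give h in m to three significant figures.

1.78 m

h − h₀ = (Q/C)^(1/b) = (68.9/31.9)^(1/2.53) = 1.356 m
h = 0.42 + 1.356 = 1.776 m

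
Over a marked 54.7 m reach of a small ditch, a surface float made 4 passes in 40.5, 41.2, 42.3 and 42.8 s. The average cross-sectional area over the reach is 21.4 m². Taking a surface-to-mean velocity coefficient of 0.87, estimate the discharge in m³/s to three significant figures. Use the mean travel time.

t̄ = (40.5 + 41.2 + 42.3 + 42.8) / 4 = 41.7 s
v_surface = L / t̄ = 54.7 / 41.7 = 1.312 m/s
v_mean = 0.87 × 1.312 = 1.141 m/s
Q = A × v_mean = 21.4 × 1.141 = 24.42 m³/s

24.4 m³/s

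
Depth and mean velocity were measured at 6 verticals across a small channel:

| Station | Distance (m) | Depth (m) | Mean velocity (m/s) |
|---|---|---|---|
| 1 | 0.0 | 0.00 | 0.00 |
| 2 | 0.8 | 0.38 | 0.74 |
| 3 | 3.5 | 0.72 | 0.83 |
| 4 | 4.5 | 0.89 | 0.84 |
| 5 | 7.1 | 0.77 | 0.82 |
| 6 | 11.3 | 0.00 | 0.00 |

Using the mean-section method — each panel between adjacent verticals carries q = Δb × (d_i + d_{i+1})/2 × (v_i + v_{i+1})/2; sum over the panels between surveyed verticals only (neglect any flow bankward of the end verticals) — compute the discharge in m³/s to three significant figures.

Panel 1-2: Δb = 0.8 m, d̄ = (0.00+0.38)/2 = 0.19, v̄ = (0.00+0.74)/2 = 0.37 → q = 0.8×0.19×0.37 = 0.05624 m³/s
Panel 2-3: Δb = 2.7 m, d̄ = (0.38+0.72)/2 = 0.55, v̄ = (0.74+0.83)/2 = 0.785 → q = 2.7×0.55×0.785 = 1.166 m³/s
Panel 3-4: Δb = 1 m, d̄ = (0.72+0.89)/2 = 0.805, v̄ = (0.83+0.84)/2 = 0.835 → q = 1×0.805×0.835 = 0.6722 m³/s
Panel 4-5: Δb = 2.6 m, d̄ = (0.89+0.77)/2 = 0.83, v̄ = (0.84+0.82)/2 = 0.83 → q = 2.6×0.83×0.83 = 1.791 m³/s
Panel 5-6: Δb = 4.2 m, d̄ = (0.77+0.00)/2 = 0.385, v̄ = (0.82+0.00)/2 = 0.41 → q = 4.2×0.385×0.41 = 0.6630 m³/s
Q = Σ q = 4.348 m³/s

4.35 m³/s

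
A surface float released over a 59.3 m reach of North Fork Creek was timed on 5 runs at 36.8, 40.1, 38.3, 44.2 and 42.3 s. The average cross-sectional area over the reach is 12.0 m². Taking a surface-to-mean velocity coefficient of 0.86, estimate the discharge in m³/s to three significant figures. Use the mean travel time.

15.2 m³/s

t̄ = (36.8 + 40.1 + 38.3 + 44.2 + 42.3) / 5 = 40.34 s
v_surface = L / t̄ = 59.3 / 40.34 = 1.470 m/s
v_mean = 0.86 × 1.470 = 1.264 m/s
Q = A × v_mean = 12.0 × 1.264 = 15.17 m³/s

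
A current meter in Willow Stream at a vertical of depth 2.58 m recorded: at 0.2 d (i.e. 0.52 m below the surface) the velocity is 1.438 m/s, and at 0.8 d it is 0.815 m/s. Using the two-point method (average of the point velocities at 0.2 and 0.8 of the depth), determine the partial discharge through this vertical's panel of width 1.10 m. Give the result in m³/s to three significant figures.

v̄ = (1.438 + 0.815) / 2 = 1.127 m/s
q = v̄ × d × w = 1.127 × 2.58 × 1.10 = 3.197 m³/s

3.20 m³/s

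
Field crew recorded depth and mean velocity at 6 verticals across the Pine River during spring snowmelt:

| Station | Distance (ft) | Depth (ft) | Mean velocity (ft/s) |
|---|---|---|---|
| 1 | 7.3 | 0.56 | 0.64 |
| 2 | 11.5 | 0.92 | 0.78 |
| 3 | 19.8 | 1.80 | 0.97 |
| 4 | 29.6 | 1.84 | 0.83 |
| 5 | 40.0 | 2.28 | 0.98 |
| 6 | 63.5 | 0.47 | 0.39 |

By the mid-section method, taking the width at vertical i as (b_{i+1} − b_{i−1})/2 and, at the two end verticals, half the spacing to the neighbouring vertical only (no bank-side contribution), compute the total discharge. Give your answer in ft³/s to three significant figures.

76.5 ft³/s

w_1 = (11.5 − 7.3)/2 = 2.1 ft; q_1 = 0.64 × 0.56 × 2.1 = 0.7526 ft³/s
w_2 = (19.8 − 7.3)/2 = 6.25 ft; q_2 = 0.78 × 0.92 × 6.25 = 4.485 ft³/s
w_3 = (29.6 − 11.5)/2 = 9.05 ft; q_3 = 0.97 × 1.80 × 9.05 = 15.80 ft³/s
w_4 = (40.0 − 19.8)/2 = 10.1 ft; q_4 = 0.83 × 1.84 × 10.1 = 15.42 ft³/s
w_5 = (63.5 − 29.6)/2 = 16.95 ft; q_5 = 0.98 × 2.28 × 16.95 = 37.87 ft³/s
w_6 = (63.5 − 40.0)/2 = 11.75 ft; q_6 = 0.39 × 0.47 × 11.75 = 2.154 ft³/s
Q = Σ qᵢ = 76.49 ft³/s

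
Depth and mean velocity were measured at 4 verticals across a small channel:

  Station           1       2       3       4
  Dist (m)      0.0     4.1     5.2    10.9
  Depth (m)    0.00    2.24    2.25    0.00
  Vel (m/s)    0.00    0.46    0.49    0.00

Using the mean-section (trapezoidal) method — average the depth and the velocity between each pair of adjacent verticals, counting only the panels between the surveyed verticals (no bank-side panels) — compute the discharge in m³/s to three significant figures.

3.80 m³/s

Panel 1-2: Δb = 4.1 m, d̄ = (0.00+2.24)/2 = 1.12, v̄ = (0.00+0.46)/2 = 0.23 → q = 4.1×1.12×0.23 = 1.056 m³/s
Panel 2-3: Δb = 1.1 m, d̄ = (2.24+2.25)/2 = 2.245, v̄ = (0.46+0.49)/2 = 0.475 → q = 1.1×2.245×0.475 = 1.173 m³/s
Panel 3-4: Δb = 5.7 m, d̄ = (2.25+0.00)/2 = 1.125, v̄ = (0.49+0.00)/2 = 0.245 → q = 5.7×1.125×0.245 = 1.571 m³/s
Q = Σ q = 3.800 m³/s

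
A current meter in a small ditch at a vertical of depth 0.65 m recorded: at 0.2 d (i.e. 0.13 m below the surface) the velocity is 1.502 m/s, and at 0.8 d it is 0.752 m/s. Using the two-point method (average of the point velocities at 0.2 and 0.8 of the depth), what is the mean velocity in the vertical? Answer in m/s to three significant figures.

1.13 m/s

v̄ = (1.502 + 0.752) / 2 = 1.127 m/s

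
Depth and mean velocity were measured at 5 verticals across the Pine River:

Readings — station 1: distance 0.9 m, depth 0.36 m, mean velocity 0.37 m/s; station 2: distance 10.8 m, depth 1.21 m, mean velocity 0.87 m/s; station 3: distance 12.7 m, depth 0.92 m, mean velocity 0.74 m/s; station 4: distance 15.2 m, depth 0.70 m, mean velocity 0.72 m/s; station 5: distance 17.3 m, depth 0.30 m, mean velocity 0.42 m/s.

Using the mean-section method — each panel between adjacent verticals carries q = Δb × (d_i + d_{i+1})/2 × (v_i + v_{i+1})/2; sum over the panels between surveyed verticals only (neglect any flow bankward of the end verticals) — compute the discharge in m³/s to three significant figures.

Panel 1-2: Δb = 9.9 m, d̄ = (0.36+1.21)/2 = 0.785, v̄ = (0.37+0.87)/2 = 0.62 → q = 9.9×0.785×0.62 = 4.818 m³/s
Panel 2-3: Δb = 1.9 m, d̄ = (1.21+0.92)/2 = 1.065, v̄ = (0.87+0.74)/2 = 0.805 → q = 1.9×1.065×0.805 = 1.629 m³/s
Panel 3-4: Δb = 2.5 m, d̄ = (0.92+0.70)/2 = 0.81, v̄ = (0.74+0.72)/2 = 0.73 → q = 2.5×0.81×0.73 = 1.478 m³/s
Panel 4-5: Δb = 2.1 m, d̄ = (0.70+0.30)/2 = 0.5, v̄ = (0.72+0.42)/2 = 0.57 → q = 2.1×0.5×0.57 = 0.5985 m³/s
Q = Σ q = 8.524 m³/s

8.52 m³/s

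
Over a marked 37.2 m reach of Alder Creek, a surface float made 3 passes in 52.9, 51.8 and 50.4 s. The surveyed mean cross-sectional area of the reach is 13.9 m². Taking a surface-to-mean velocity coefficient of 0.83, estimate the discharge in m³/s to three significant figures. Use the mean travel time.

t̄ = (52.9 + 51.8 + 50.4) / 3 = 51.7 s
v_surface = L / t̄ = 37.2 / 51.7 = 0.7195 m/s
v_mean = 0.83 × 0.7195 = 0.5972 m/s
Q = A × v_mean = 13.9 × 0.5972 = 8.301 m³/s

8.30 m³/s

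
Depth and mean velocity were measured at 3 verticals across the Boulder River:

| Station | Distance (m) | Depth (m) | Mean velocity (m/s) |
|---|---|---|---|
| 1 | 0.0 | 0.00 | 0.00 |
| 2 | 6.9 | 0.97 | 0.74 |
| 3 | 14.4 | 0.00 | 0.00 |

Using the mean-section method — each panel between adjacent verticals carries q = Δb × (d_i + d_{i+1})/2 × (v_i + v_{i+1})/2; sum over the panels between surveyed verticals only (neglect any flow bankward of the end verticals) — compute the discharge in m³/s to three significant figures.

Panel 1-2: Δb = 6.9 m, d̄ = (0.00+0.97)/2 = 0.485, v̄ = (0.00+0.74)/2 = 0.37 → q = 6.9×0.485×0.37 = 1.238 m³/s
Panel 2-3: Δb = 7.5 m, d̄ = (0.97+0.00)/2 = 0.485, v̄ = (0.74+0.00)/2 = 0.37 → q = 7.5×0.485×0.37 = 1.346 m³/s
Q = Σ q = 2.584 m³/s

2.58 m³/s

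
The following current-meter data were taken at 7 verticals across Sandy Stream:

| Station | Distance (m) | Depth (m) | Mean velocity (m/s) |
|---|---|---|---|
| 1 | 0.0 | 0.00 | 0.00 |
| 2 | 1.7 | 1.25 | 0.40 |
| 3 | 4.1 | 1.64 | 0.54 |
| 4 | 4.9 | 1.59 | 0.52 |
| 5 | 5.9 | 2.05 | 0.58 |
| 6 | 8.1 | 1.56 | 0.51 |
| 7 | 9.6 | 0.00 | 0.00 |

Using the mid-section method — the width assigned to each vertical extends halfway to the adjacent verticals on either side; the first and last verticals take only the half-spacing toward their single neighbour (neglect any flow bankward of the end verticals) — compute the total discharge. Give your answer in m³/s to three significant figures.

w_2 = (4.1 − 0.0)/2 = 2.05 m; q_2 = 0.40 × 1.25 × 2.05 = 1.025 m³/s
w_3 = (4.9 − 1.7)/2 = 1.6 m; q_3 = 0.54 × 1.64 × 1.6 = 1.417 m³/s
w_4 = (5.9 − 4.1)/2 = 0.9 m; q_4 = 0.52 × 1.59 × 0.9 = 0.7441 m³/s
w_5 = (8.1 − 4.9)/2 = 1.6 m; q_5 = 0.58 × 2.05 × 1.6 = 1.902 m³/s
w_6 = (9.6 − 5.9)/2 = 1.85 m; q_6 = 0.51 × 1.56 × 1.85 = 1.472 m³/s
Stations 1, 7 contribute zero (depth or velocity is 0).
Q = Σ qᵢ = 6.560 m³/s

6.56 m³/s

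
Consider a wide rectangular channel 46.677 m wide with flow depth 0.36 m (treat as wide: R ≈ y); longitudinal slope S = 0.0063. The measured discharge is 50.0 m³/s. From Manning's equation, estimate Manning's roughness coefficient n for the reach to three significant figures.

0.0135

A = b·y = 46.677 × 0.36 = 16.80 m²
Wide channel: R ≈ y = 0.36 m
n = (1/Q)·A·R^(2/3)·S^(1/2) = (1/50.0) × 16.80 × 0.5061 × 0.07937 = 0.01350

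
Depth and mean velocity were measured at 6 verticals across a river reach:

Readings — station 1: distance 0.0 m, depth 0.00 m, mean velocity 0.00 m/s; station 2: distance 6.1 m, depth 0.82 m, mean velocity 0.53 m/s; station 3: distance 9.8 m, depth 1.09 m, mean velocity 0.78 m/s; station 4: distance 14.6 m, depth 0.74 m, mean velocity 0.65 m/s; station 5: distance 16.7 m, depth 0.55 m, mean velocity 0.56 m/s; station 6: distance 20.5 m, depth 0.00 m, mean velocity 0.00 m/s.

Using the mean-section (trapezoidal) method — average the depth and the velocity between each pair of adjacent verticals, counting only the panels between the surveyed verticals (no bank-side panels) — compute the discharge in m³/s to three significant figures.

7.23 m³/s

Panel 1-2: Δb = 6.1 m, d̄ = (0.00+0.82)/2 = 0.41, v̄ = (0.00+0.53)/2 = 0.265 → q = 6.1×0.41×0.265 = 0.6628 m³/s
Panel 2-3: Δb = 3.7 m, d̄ = (0.82+1.09)/2 = 0.955, v̄ = (0.53+0.78)/2 = 0.655 → q = 3.7×0.955×0.655 = 2.314 m³/s
Panel 3-4: Δb = 4.8 m, d̄ = (1.09+0.74)/2 = 0.915, v̄ = (0.78+0.65)/2 = 0.715 → q = 4.8×0.915×0.715 = 3.140 m³/s
Panel 4-5: Δb = 2.1 m, d̄ = (0.74+0.55)/2 = 0.645, v̄ = (0.65+0.56)/2 = 0.605 → q = 2.1×0.645×0.605 = 0.8195 m³/s
Panel 5-6: Δb = 3.8 m, d̄ = (0.55+0.00)/2 = 0.275, v̄ = (0.56+0.00)/2 = 0.28 → q = 3.8×0.275×0.28 = 0.2926 m³/s
Q = Σ q = 7.230 m³/s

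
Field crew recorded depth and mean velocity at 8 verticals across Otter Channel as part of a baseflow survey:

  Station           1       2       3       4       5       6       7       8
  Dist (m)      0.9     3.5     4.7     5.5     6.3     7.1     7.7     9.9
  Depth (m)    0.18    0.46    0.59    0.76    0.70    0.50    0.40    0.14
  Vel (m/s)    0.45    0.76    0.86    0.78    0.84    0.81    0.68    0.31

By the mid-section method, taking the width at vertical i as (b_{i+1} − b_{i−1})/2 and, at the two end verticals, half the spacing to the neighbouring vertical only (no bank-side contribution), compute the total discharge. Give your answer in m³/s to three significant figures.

w_1 = (3.5 − 0.9)/2 = 1.3 m; q_1 = 0.45 × 0.18 × 1.3 = 0.1053 m³/s
w_2 = (4.7 − 0.9)/2 = 1.9 m; q_2 = 0.76 × 0.46 × 1.9 = 0.6642 m³/s
w_3 = (5.5 − 3.5)/2 = 1 m; q_3 = 0.86 × 0.59 × 1 = 0.5074 m³/s
w_4 = (6.3 − 4.7)/2 = 0.8 m; q_4 = 0.78 × 0.76 × 0.8 = 0.4742 m³/s
w_5 = (7.1 − 5.5)/2 = 0.8 m; q_5 = 0.84 × 0.70 × 0.8 = 0.4704 m³/s
w_6 = (7.7 − 6.3)/2 = 0.7 m; q_6 = 0.81 × 0.50 × 0.7 = 0.2835 m³/s
w_7 = (9.9 − 7.1)/2 = 1.4 m; q_7 = 0.68 × 0.40 × 1.4 = 0.3808 m³/s
w_8 = (9.9 − 7.7)/2 = 1.1 m; q_8 = 0.31 × 0.14 × 1.1 = 0.04774 m³/s
Q = Σ qᵢ = 2.934 m³/s

2.93 m³/s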